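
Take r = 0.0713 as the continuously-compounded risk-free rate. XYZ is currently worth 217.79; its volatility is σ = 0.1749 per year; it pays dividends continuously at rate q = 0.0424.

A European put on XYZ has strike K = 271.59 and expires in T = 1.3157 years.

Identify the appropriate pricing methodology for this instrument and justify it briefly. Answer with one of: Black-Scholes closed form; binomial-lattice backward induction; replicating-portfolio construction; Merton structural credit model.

framework: Black-Scholes closed form

Key observation: everything needed for the exact continuous-time valuation of the European put on XYZ (strike 271.59) is given, and no feature rules the closed form out.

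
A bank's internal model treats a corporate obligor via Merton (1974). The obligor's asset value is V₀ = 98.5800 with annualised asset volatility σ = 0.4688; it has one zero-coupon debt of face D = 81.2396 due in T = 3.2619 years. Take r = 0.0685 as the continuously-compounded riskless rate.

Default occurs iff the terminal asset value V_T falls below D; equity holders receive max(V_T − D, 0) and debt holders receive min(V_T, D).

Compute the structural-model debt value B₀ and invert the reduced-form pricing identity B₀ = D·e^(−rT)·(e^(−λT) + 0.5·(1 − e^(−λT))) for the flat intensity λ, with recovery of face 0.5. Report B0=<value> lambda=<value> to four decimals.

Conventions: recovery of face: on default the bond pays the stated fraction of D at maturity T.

B0=52.0094 lambda=0.1561

Work the structural quantities from V₀ = 98.5800 against face 81.2396:
d₁ = [ln(V₀/D) + (r + σ²/2)T] / (σ√T)
   = [ln(98.5800/81.2396) + (0.0685 + 0.5·0.4688²)·3.2619] / (0.4688·√3.2619)
   = [0.193466 + 0.581880] / 0.846687 = 0.915740
d₂ = d₁ − σ√T = 0.915740 − 0.846687 = 0.069053
N(d₁) = 0.820098,  N(d₂) = 0.527526,  e^(−rT) = 0.799763
E₀ = V₀·N(d₁) − D·e^(−rT)·N(d₂)
   = 98.5800·0.820098 − 81.2396·0.799763·0.527526 = 46.570646
B₀ = V₀ − E₀ = 98.5800 − 46.570646 = 52.009354
e^(−λT) = (B₀·e^(rT)/D − 0.5)/(1 − 0.5) = (52.0094·1.250371/81.2396 − 0.5)/0.5 = 0.60096887
λ = −ln(0.60096887)/3.2619 = 0.156109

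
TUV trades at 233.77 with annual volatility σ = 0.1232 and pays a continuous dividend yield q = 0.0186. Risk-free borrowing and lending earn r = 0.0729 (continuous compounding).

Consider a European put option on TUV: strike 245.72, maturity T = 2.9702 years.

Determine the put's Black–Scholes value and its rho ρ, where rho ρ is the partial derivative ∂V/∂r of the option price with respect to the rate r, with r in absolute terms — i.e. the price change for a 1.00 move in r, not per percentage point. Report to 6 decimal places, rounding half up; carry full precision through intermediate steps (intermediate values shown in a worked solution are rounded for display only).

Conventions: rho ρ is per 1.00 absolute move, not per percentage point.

σ√T = 0.1232·√2.9702 = 0.212326
d₁ = (ln(S/K) + (r−q+σ²/2)T) / (σ√T) = (ln(233.77/245.72) + (0.0729−0.0186+0.1232²/2)·2.9702) / 0.212326 = (-0.049855 + 0.183823) / 0.212326 = 0.630954
d₂ = d₁ − σ√T = 0.630954 − 0.212326 = 0.418628
e^{−rT} = 0.805310
e^{−qT} = 0.946253
N(−d₁) = 0.264035,  N(−d₂) = 0.337744
Put price V = K·e^{−rT}·N(−d₂) − S·e^{−qT}·N(−d₁) = 66.833066 − 58.406033 = 8.427033
ρ = −K·T·e^{−rT}·N(−d₂) = -198.507574

price = 8.427033
ρ = -198.507574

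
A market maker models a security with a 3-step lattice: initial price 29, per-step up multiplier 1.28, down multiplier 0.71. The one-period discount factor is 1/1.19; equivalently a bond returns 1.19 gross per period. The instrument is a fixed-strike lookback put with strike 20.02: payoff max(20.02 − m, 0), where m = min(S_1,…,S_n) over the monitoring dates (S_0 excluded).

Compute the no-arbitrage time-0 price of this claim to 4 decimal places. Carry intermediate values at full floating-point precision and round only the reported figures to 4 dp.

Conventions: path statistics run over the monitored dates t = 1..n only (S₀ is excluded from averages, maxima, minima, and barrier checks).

price = 0.1224

Under the martingale measure an up-move has probability p* = 0.8421; value the claim as the probability-weighted average of per-path payoffs, discounted 3 periods at R = 1.19.
Enumerate all 2^3 = 8 price paths (U = up ×1.28, D = down ×0.71); each path with k up-moves has probability p*^k·(1−p*)^(3−k).
DDD: m=10.3794, payoff=9.6406, prob=0.003936
UDD: m=18.7122, payoff=1.3078, prob=0.020994
DUD: m=18.7122, payoff=1.3078, prob=0.020994
UUD: m=33.7347, payoff=0.0000, prob=0.111970
DDU: m=14.6189, payoff=5.4011, prob=0.020994
UDU: m=26.3552, payoff=0.0000, prob=0.111970
DUU: m=20.5900, payoff=0.0000, prob=0.111970
UUU: m=37.1200, payoff=0.0000, prob=0.597172
Price = Σ prob·payoff / R^3 = 0.206255 / 1.685159 = 0.1224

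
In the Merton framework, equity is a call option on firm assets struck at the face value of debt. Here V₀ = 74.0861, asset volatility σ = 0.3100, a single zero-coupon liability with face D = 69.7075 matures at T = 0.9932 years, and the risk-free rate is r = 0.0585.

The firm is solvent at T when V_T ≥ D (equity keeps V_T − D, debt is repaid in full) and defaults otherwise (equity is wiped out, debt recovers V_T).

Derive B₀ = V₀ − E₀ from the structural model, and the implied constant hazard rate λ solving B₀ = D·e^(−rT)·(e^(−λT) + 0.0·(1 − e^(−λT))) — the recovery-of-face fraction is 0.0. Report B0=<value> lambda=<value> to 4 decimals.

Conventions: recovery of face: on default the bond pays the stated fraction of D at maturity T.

Equity is a call on the firm's assets struck at D = 69.7075:
d₁ = [ln(V₀/D) + (r + σ²/2)T] / (σ√T)
   = [ln(74.0861/69.7075) + (0.0585 + 0.5·0.3100²)·0.9932] / (0.3100·√0.9932)
   = [0.060920 + 0.105825] / 0.308944 = 0.539727
d₂ = d₁ − σ√T = 0.539727 − 0.308944 = 0.230783
N(d₁) = 0.705307,  N(d₂) = 0.591258,  e^(−rT) = 0.943554
E₀ = V₀·N(d₁) − D·e^(−rT)·N(d₂)
   = 74.0861·0.705307 − 69.7075·0.943554·0.591258 = 13.364787
B₀ = V₀ − E₀ = 74.0861 − 13.364787 = 60.721313
e^(−λT) = (B₀·e^(rT)/D − 0)/(1 − 0) = (60.7213·1.059823/69.7075 − 0)/1 = 0.92319835
λ = −ln(0.92319835)/0.9932 = 0.080458

B0=60.7213 lambda=0.0805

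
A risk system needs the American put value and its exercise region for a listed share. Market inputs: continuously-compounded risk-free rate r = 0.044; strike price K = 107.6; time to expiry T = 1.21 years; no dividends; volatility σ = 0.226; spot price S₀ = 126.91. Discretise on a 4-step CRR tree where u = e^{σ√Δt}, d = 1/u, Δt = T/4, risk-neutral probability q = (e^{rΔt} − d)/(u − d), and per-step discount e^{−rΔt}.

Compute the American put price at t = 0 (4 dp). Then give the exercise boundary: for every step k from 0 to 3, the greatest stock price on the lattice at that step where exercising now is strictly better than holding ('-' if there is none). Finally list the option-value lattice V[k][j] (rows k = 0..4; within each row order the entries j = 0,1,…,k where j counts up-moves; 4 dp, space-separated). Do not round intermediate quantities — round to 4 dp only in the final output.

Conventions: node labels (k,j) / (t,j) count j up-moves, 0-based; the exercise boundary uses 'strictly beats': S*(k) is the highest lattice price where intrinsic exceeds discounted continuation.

price = 3.5035
boundary = - - - 87.4072
tree:
3.5035
6.4523 0.9009
11.6051 1.9129 0.0000
20.1928 4.0616 0.0000 0.0000
30.4094 8.6239 0.0000 0.0000 0.0000

Δt=0.30250, u=1.13236, d=0.88311, q=0.52272, disc=e^(-rΔt)=0.98678
k=4 terminal: V=max(K-S,0) → 30.4094 8.6239 0.0000 0.0000 0.0000
k=3: j=0 S=87.4072 intr=20.1928 cont=18.7701 V=20.1928[EX]; j=1 S=112.0761 intr=0.0000 cont=4.0616 V=4.0616[hold]; j=2 S=143.7072 intr=0.0000 cont=0.0000 V=0.0000[hold]; j=3 S=184.2656 intr=0.0000 cont=0.0000 V=0.0000[hold]  S*(3)=87.4072
k=2: j=0 S=98.9761 intr=8.6239 cont=11.6051 V=11.6051[hold]; j=1 S=126.9100 intr=0.0000 cont=1.9129 V=1.9129[hold]; j=2 S=162.7277 intr=0.0000 cont=0.0000 V=0.0000[hold]  S*(2)=-
k=1: j=0 S=112.0761 intr=0.0000 cont=6.4523 V=6.4523[hold]; j=1 S=143.7072 intr=0.0000 cont=0.9009 V=0.9009[hold]  S*(1)=-
k=0: j=0 S=126.9100 intr=0.0000 cont=3.5035 V=3.5035[hold]  S*(0)=-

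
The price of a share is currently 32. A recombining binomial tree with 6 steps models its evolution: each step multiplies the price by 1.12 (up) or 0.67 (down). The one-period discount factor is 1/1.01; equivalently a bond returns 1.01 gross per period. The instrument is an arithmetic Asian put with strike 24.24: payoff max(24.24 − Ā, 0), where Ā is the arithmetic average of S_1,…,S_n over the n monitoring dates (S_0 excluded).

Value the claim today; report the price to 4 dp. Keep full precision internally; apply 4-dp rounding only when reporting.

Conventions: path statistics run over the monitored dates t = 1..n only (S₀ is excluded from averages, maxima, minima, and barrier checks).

Under the martingale measure an up-move has probability p* = 0.7556; value the claim as the probability-weighted average of per-path payoffs, discounted 6 periods at R = 1.01.
Enumerate all 2^6 = 64 price paths (U = up ×1.12, D = down ×0.67); each path with k up-moves has probability p*^k·(1−p*)^(6−k).
DDDDDD: Ā=9.8488, payoff=14.3912, prob=0.000213
UDDDDD: Ā=16.4636, payoff=7.7764, prob=0.000659
DUDDDD: Ā=14.0636, payoff=10.1764, prob=0.000659
UUDDDD: Ā=23.5093, payoff=0.7307, prob=0.002038
DDUDDD: Ā=12.4556, payoff=11.7844, prob=0.000659
UDUDDD: Ā=20.8213, payoff=3.4187, prob=0.002038
DUUDDD: Ā=18.4213, payoff=5.8187, prob=0.002038
UUUDDD: Ā=30.7939, payoff=0.0000, prob=0.006300
DDDUDD: Ā=11.3783, payoff=12.8617, prob=0.000659
UDDUDD: Ā=19.0204, payoff=5.2196, prob=0.002038
DUDUDD: Ā=16.6204, payoff=7.6196, prob=0.002038
UUDUDD: Ā=27.7833, payoff=0.0000, prob=0.006300
DDUUDD: Ā=15.0124, payoff=9.2276, prob=0.002038
UDUUDD: Ā=25.0953, payoff=0.0000, prob=0.006300
DUUUDD: Ā=22.6953, payoff=1.5447, prob=0.006300
UUUUDD: Ā=37.9384, payoff=0.0000, prob=0.019473
DDDDUD: Ā=10.6564, payoff=13.5836, prob=0.000659
UDDDUD: Ā=17.8137, payoff=6.4263, prob=0.002038
DUDDUD: Ā=15.4137, payoff=8.8263, prob=0.002038
UUDDUD: Ā=25.7662, payoff=0.0000, prob=0.006300
DDUDUD: Ā=13.8057, payoff=10.4343, prob=0.002038
UDUDUD: Ā=23.0782, payoff=1.1618, prob=0.006300
DUUDUD: Ā=20.6782, payoff=3.5618, prob=0.006300
UUUDUD: Ā=34.5666, payoff=0.0000, prob=0.019473
DDDUUD: Ā=12.7284, payoff=11.5116, prob=0.002038
UDDUUD: Ā=21.2773, payoff=2.9627, prob=0.006300
DUDUUD: Ā=18.8773, payoff=5.3627, prob=0.006300
UUDUUD: Ā=31.5561, payoff=0.0000, prob=0.019473
DDUUUD: Ā=17.2693, payoff=6.9707, prob=0.006300
UDUUUD: Ā=28.8681, payoff=0.0000, prob=0.019473
DUUUUD: Ā=26.4681, payoff=0.0000, prob=0.019473
UUUUUD: Ā=44.2451, payoff=0.0000, prob=0.060188
DDDDDU: Ā=10.1728, payoff=14.0672, prob=0.000659
UDDDDU: Ā=17.0053, payoff=7.2347, prob=0.002038
DUDDDU: Ā=14.6053, payoff=9.6347, prob=0.002038
UUDDDU: Ā=24.4148, payoff=0.0000, prob=0.006300
DDUDDU: Ā=12.9973, payoff=11.2427, prob=0.002038
UDUDDU: Ā=21.7268, payoff=2.5132, prob=0.006300
DUUDDU: Ā=19.3268, payoff=4.9132, prob=0.006300
UUUDDU: Ā=32.3075, payoff=0.0000, prob=0.019473
DDDUDU: Ā=11.9199, payoff=12.3201, prob=0.002038
UDDUDU: Ā=19.9258, payoff=4.3142, prob=0.006300
DUDUDU: Ā=17.5258, payoff=6.7142, prob=0.006300
UUDUDU: Ā=29.2969, payoff=0.0000, prob=0.019473
DDUUDU: Ā=15.9178, payoff=8.3222, prob=0.006300
UDUUDU: Ā=26.6089, payoff=0.0000, prob=0.019473
DUUUDU: Ā=24.2089, payoff=0.0311, prob=0.019473
UUUUDU: Ā=40.4687, payoff=0.0000, prob=0.060188
DDDDUU: Ā=11.1981, payoff=13.0419, prob=0.002038
UDDDUU: Ā=18.7192, payoff=5.5208, prob=0.006300
DUDDUU: Ā=16.3192, payoff=7.9208, prob=0.006300
UUDDUU: Ā=27.2799, payoff=0.0000, prob=0.019473
DDUDUU: Ā=14.7112, payoff=9.5288, prob=0.006300
UDUDUU: Ā=24.5919, payoff=0.0000, prob=0.019473
DUUDUU: Ā=22.1919, payoff=2.0481, prob=0.019473
UUUDUU: Ā=37.0968, payoff=0.0000, prob=0.060188
DDDUUU: Ā=13.6338, payoff=10.6062, prob=0.006300
UDDUUU: Ā=22.7909, payoff=1.4491, prob=0.019473
DUDUUU: Ā=20.3909, payoff=3.8491, prob=0.019473
UUDUUU: Ā=34.0863, payoff=0.0000, prob=0.060188
DDUUUU: Ā=18.7829, payoff=5.4571, prob=0.019473
UDUUUU: Ā=31.3983, payoff=0.0000, prob=0.060188
DUUUUU: Ā=28.9983, payoff=0.0000, prob=0.060188
UUUUUU: Ā=48.4747, payoff=0.0000, prob=0.186037
Price = Σ prob·payoff / R^6 = 1.065505 / 1.061520 = 1.0038

price = 1.0038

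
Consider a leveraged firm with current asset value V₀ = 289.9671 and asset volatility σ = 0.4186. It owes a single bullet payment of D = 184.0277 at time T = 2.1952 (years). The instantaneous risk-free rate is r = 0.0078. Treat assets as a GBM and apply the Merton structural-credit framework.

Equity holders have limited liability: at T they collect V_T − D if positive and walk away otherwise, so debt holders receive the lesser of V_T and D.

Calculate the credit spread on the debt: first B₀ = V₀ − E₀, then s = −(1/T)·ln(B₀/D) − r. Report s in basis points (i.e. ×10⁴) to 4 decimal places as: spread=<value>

Work the structural quantities from V₀ = 289.9671 against face 184.0277:
d₁ = [ln(V₀/D) + (r + σ²/2)T] / (σ√T)
   = [ln(289.9671/184.0277) + (0.0078 + 0.5·0.4186²)·2.1952] / (0.4186·√2.1952)
   = [0.454681 + 0.209451] / 0.620206 = 1.070824
d₂ = d₁ − σ√T = 1.070824 − 0.620206 = 0.450617
N(d₁) = 0.857876,  N(d₂) = 0.673867,  e^(−rT) = 0.983023
E₀ = V₀·N(d₁) − D·e^(−rT)·N(d₂)
   = 289.9671·0.857876 − 184.0277·0.983023·0.673867 = 126.850764
B₀ = V₀ − E₀ = 289.9671 − 126.850764 = 163.116336
spread = −(1/T)·ln(B₀/D) − r = −(1/2.1952)·ln(163.116336/184.0277) − 0.0078 = 0.04714835
in basis points: 0.04714835 × 10⁴ = 471.4835 bp

spread=471.4835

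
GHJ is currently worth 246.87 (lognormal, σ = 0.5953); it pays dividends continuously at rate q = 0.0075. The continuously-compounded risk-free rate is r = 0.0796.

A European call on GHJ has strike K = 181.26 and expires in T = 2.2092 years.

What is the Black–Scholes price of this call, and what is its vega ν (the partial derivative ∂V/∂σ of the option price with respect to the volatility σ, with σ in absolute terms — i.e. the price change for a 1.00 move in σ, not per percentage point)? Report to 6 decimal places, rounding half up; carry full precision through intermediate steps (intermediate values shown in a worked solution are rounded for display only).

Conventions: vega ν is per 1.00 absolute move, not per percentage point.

price = 121.325322
ν = 89.809757

σ√T = 0.5953·√2.2092 = 0.884817
d₁ = (ln(S/K) + (r−q+σ²/2)T) / (σ√T) = (ln(246.87/181.26) + (0.0796−0.0075+0.5953²/2)·2.2092) / 0.884817 = (0.308929 + 0.550734) / 0.884817 = 0.971572
d₂ = d₁ − σ√T = 0.971572 − 0.884817 = 0.086755
e^{−rT} = 0.838742
e^{−qT} = 0.983568
N(d₁) = 0.834368,  N(d₂) = 0.534567
Call price V = S·e^{−qT}·N(d₁) − K·e^{−rT}·N(d₂) = 202.595708 − 81.270386 = 121.325322
φ(d₁) = (1/√(2π))·e^{−d₁²/2} = 0.248848
ν = S·e^{−qT}·φ(d₁)·√T = 89.809757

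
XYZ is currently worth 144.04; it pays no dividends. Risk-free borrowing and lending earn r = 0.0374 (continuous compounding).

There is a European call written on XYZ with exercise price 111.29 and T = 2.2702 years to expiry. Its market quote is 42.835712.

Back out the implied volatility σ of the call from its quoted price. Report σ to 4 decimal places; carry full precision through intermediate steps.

sigma = 0.1604

At σ = 0.1604 the Black–Scholes value reproduces the quote:
σ√T = 0.1604·√2.2702 = 0.241678
d₁ = (ln(S/K) + (r+σ²/2)T) / (σ√T) = (ln(144.04/111.29) + (0.0374+0.1604²/2)·2.2702) / 0.241678 = (0.257952 + 0.114110) / 0.241678 = 1.539494
d₂ = d₁ − σ√T = 1.539494 − 0.241678 = 1.297816
e^{−rT} = 0.918599
N(d₁) = 0.938158,  N(d₂) = 0.902825
V = S·N(d₁) − K·e^{−rT}·N(d₂) = 135.132290 − 92.296578 = 42.835712 (the observed quote) — the price is monotone increasing in volatility, hence this σ is the only solution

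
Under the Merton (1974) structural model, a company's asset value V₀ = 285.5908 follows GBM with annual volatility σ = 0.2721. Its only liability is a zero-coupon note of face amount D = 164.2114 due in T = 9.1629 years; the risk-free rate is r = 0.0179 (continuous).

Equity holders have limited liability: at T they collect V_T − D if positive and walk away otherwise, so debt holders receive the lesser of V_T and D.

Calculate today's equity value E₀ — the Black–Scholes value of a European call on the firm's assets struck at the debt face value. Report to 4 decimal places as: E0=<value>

E0=162.7492

With assets at 285.5908 and a single debt payment of 164.2114 at 9.1629 years:
d₁ = [ln(V₀/D) + (r + σ²/2)T] / (σ√T)
   = [ln(285.5908/164.2114) + (0.0179 + 0.5·0.2721²)·9.1629] / (0.2721·√9.1629)
   = [0.553405 + 0.503219] / 0.823654 = 1.282849
d₂ = d₁ − σ√T = 1.282849 − 0.823654 = 0.459195
N(d₁) = 0.900228,  N(d₂) = 0.676953,  e^(−rT) = 0.848729
E₀ = V₀·N(d₁) − D·e^(−rT)·N(d₂)
   = 285.5908·0.900228 − 164.2114·0.848729·0.676953 = 162.749176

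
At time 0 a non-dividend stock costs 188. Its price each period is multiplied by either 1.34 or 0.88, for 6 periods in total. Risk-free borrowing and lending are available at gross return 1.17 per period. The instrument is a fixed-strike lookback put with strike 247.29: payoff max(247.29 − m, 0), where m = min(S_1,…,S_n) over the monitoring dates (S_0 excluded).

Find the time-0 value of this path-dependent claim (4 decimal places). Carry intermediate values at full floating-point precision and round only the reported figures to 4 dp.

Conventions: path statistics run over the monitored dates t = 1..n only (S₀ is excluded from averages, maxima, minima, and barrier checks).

price = 17.3750

Set p* = 0.6304 (from d < R < u); the path-dependent value is the discounted p*-expectation over all price paths.
Enumerate all 2^6 = 64 price paths (U = up ×1.34, D = down ×0.88); each path with k up-moves has probability p*^k·(1−p*)^(6−k).
DDDDDD: m=87.3080, payoff=159.9820, prob=0.002548
UDDDDD: m=132.9462, payoff=114.3438, prob=0.004346
DUDDDD: m=132.9462, payoff=114.3438, prob=0.004346
UUDDDD: m=202.4408, payoff=44.8492, prob=0.007414
DDUDDD: m=132.9462, payoff=114.3438, prob=0.004346
UDUDDD: m=202.4408, payoff=44.8492, prob=0.007414
DUUDDD: m=165.4400, payoff=81.8500, prob=0.007414
UUUDDD: m=251.9200, payoff=0.0000, prob=0.012647
DDDUDD: m=128.1167, payoff=119.1733, prob=0.004346
UDDUDD: m=195.0868, payoff=52.2032, prob=0.007414
DUDUDD: m=165.4400, payoff=81.8500, prob=0.007414
UUDUDD: m=251.9200, payoff=0.0000, prob=0.012647
DDUUDD: m=145.5872, payoff=101.7028, prob=0.007414
UDUUDD: m=221.6896, payoff=25.6004, prob=0.012647
DUUUDD: m=165.4400, payoff=81.8500, prob=0.012647
UUUUDD: m=251.9200, payoff=0.0000, prob=0.021575
DDDDUD: m=112.7427, payoff=134.5473, prob=0.004346
UDDDUD: m=171.6764, payoff=75.6136, prob=0.007414
DUDDUD: m=165.4400, payoff=81.8500, prob=0.007414
UUDDUD: m=251.9200, payoff=0.0000, prob=0.012647
DDUDUD: m=145.5872, payoff=101.7028, prob=0.007414
UDUDUD: m=221.6896, payoff=25.6004, prob=0.012647
DUUDUD: m=165.4400, payoff=81.8500, prob=0.012647
UUUDUD: m=251.9200, payoff=0.0000, prob=0.021575
DDDUUD: m=128.1167, payoff=119.1733, prob=0.007414
UDDUUD: m=195.0868, payoff=52.2032, prob=0.012647
DUDUUD: m=165.4400, payoff=81.8500, prob=0.012647
UUDUUD: m=251.9200, payoff=0.0000, prob=0.021575
DDUUUD: m=145.5872, payoff=101.7028, prob=0.012647
UDUUUD: m=221.6896, payoff=25.6004, prob=0.021575
DUUUUD: m=165.4400, payoff=81.8500, prob=0.021575
UUUUUD: m=251.9200, payoff=0.0000, prob=0.036804
DDDDDU: m=99.2136, payoff=148.0764, prob=0.004346
UDDDDU: m=151.0753, payoff=96.2147, prob=0.007414
DUDDDU: m=151.0753, payoff=96.2147, prob=0.007414
UUDDDU: m=230.0464, payoff=17.2436, prob=0.012647
DDUDDU: m=145.5872, payoff=101.7028, prob=0.007414
UDUDDU: m=221.6896, payoff=25.6004, prob=0.012647
DUUDDU: m=165.4400, payoff=81.8500, prob=0.012647
UUUDDU: m=251.9200, payoff=0.0000, prob=0.021575
DDDUDU: m=128.1167, payoff=119.1733, prob=0.007414
UDDUDU: m=195.0868, payoff=52.2032, prob=0.012647
DUDUDU: m=165.4400, payoff=81.8500, prob=0.012647
UUDUDU: m=251.9200, payoff=0.0000, prob=0.021575
DDUUDU: m=145.5872, payoff=101.7028, prob=0.012647
UDUUDU: m=221.6896, payoff=25.6004, prob=0.021575
DUUUDU: m=165.4400, payoff=81.8500, prob=0.021575
UUUUDU: m=251.9200, payoff=0.0000, prob=0.036804
DDDDUU: m=112.7427, payoff=134.5473, prob=0.007414
UDDDUU: m=171.6764, payoff=75.6136, prob=0.012647
DUDDUU: m=165.4400, payoff=81.8500, prob=0.012647
UUDDUU: m=251.9200, payoff=0.0000, prob=0.021575
DDUDUU: m=145.5872, payoff=101.7028, prob=0.012647
UDUDUU: m=221.6896, payoff=25.6004, prob=0.021575
DUUDUU: m=165.4400, payoff=81.8500, prob=0.021575
UUUDUU: m=251.9200, payoff=0.0000, prob=0.036804
DDDUUU: m=128.1167, payoff=119.1733, prob=0.012647
UDDUUU: m=195.0868, payoff=52.2032, prob=0.021575
DUDUUU: m=165.4400, payoff=81.8500, prob=0.021575
UUDUUU: m=251.9200, payoff=0.0000, prob=0.036804
DDUUUU: m=145.5872, payoff=101.7028, prob=0.021575
UDUUUU: m=221.6896, payoff=25.6004, prob=0.036804
DUUUUU: m=165.4400, payoff=81.8500, prob=0.036804
UUUUUU: m=251.9200, payoff=0.0000, prob=0.062783
Price = Σ prob·payoff / R^6 = 44.569679 / 2.565164 = 17.3750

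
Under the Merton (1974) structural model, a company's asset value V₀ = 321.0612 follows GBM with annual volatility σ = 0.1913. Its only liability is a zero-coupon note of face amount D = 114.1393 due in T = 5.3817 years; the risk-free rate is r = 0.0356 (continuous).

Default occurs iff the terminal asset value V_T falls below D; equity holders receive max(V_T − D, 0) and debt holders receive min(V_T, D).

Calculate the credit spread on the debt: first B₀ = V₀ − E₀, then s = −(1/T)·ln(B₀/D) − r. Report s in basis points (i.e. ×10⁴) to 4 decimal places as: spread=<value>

spread=1.2878

With assets at 321.0612 and a single debt payment of 114.1393 at 5.3817 years:
d₁ = [ln(V₀/D) + (r + σ²/2)T] / (σ√T)
   = [ln(321.0612/114.1393) + (0.0356 + 0.5·0.1913²)·5.3817] / (0.1913·√5.3817)
   = [1.034212 + 0.290062] / 0.443787 = 2.984030
d₂ = d₁ − σ√T = 2.984030 − 0.443787 = 2.540243
N(d₁) = 0.998578,  N(d₂) = 0.994461,  e^(−rT) = 0.825647
E₀ = V₀·N(d₁) − D·e^(−rT)·N(d₂)
   = 321.0612·0.998578 − 114.1393·0.825647·0.994461 = 226.887774
B₀ = V₀ − E₀ = 321.0612 − 226.887774 = 94.173426
spread = −(1/T)·ln(B₀/D) − r = −(1/5.3817)·ln(94.173426/114.1393) − 0.0356 = 0.00012878
in basis points: 0.00012878 × 10⁴ = 1.2878 bp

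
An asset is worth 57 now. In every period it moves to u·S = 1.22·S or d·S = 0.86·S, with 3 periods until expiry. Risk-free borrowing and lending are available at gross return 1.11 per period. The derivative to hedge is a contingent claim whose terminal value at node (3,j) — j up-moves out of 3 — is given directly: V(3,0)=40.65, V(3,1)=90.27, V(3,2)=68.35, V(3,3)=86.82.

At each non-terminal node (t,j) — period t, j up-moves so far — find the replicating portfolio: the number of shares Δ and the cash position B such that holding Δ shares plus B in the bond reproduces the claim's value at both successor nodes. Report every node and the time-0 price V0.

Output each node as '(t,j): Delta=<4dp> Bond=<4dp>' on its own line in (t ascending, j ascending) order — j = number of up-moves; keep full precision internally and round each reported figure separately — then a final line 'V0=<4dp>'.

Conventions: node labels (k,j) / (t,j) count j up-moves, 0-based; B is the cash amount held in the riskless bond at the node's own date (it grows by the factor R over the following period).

The replicating-portfolio and risk-neutral prices coincide; use p* = (1.11−0.86)/(1.22−0.86) = 0.6944 for the latter.
Payoffs at expiry: V(3,0)=40.6500, V(3,1)=90.2700, V(3,2)=68.3500, V(3,3)=86.8200
  t=2,j=0: stock 42.1572 → up 51.4318 (V=90.2700), down 36.2552 (V=40.6500). Price 67.6652; hedge Δ=3.2695, bond B=-70.1682.
  t=2,j=1: stock 59.8044 → up 72.9614 (V=68.3500), down 51.4318 (V=90.2700). Price 67.6106; hedge Δ=-1.0181, bond B=128.4995.
  t=2,j=2: stock 84.8388 → up 103.5033 (V=86.8200), down 72.9614 (V=68.3500). Price 73.1319; hedge Δ=0.6047, bond B=21.8263.
  t=1,j=0: stock 49.0200 → up 59.8044 (V=67.6106), down 42.1572 (V=67.6652). Price 60.9255; hedge Δ=-0.0031, bond B=61.0770.
  t=1,j=1: stock 69.5400 → up 84.8388 (V=73.1319), down 59.8044 (V=67.6106). Price 64.3647; hedge Δ=0.2205, bond B=49.0278.
  t=0,j=0: stock 57.0000 → up 69.5400 (V=64.3647), down 49.0200 (V=60.9255). Price 57.0395; hedge Δ=0.1676, bond B=47.4861.
Verification: the root portfolio costs Δ(0,0)·S0 + B(0,0) = 57.0395, matching V0.

(0,0): Delta=0.1676 Bond=47.4861
(1,0): Delta=-0.0031 Bond=61.0770
(1,1): Delta=0.2205 Bond=49.0278
(2,0): Delta=3.2695 Bond=-70.1682
(2,1): Delta=-1.0181 Bond=128.4995
(2,2): Delta=0.6047 Bond=21.8263
V0=57.0395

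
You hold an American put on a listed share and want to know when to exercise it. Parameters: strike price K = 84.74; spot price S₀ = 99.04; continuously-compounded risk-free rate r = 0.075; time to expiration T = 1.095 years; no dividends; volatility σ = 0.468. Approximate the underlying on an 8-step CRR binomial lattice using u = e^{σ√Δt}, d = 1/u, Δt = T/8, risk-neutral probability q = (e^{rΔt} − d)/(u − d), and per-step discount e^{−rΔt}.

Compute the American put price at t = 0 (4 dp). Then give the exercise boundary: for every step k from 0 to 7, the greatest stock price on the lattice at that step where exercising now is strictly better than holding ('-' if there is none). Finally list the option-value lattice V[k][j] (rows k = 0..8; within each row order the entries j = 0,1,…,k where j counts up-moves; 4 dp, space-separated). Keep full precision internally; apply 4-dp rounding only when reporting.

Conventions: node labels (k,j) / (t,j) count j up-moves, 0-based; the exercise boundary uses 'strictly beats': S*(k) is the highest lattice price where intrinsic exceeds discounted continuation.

price = 9.3836
boundary = - - - - 49.5483 41.6709 49.5483 58.9147
tree:
9.3836
13.6905 5.0362
19.4113 7.9418 2.0758
26.6298 12.2031 3.6120 0.4983
35.1917 18.1565 6.1775 0.9804 0.0000
43.0691 25.9388 10.3264 1.9288 0.0000 0.0000
49.6941 35.1917 16.7214 3.7947 0.0000 0.0000 0.0000
55.2658 43.0691 25.8253 7.4658 0.0000 0.0000 0.0000 0.0000
59.9517 49.6941 35.1917 14.6882 0.0000 0.0000 0.0000 0.0000 0.0000

params: Δt=0.13687 u=1.18904 d=0.84102 q=0.48647 e^(-rΔt)=0.98979
t_8 payoffs: 59.9517 49.6941 35.1917 14.6882 0.0000 0.0000 0.0000 0.0000 0.0000
t_7: node(7,0) S=29.4742 payoff=55.2658 vs cont=54.4004 → 55.2658 [stop]  node(7,1) S=41.6709 payoff=43.0691 vs cont=42.2036 → 43.0691 [stop]  node(7,2) S=58.9147 payoff=25.8253 vs cont=24.9598 → 25.8253 [stop]  node(7,3) S=83.2943 payoff=1.4457 vs cont=7.4658 → 7.4658 [wait]  node(7,4) S=117.7623 payoff=0.0000 vs cont=0.0000 → 0.0000 [wait]  node(7,5) S=166.4935 payoff=0.0000 vs cont=0.0000 → 0.0000 [wait]  node(7,6) S=235.3902 payoff=0.0000 vs cont=0.0000 → 0.0000 [wait]  node(7,7) S=332.7971 payoff=0.0000 vs cont=0.0000 → 0.0000 [wait]  ⇒ S*(7)=58.9147
t_6: node(6,0) S=35.0459 payoff=49.6941 vs cont=48.8286 → 49.6941 [stop]  node(6,1) S=49.5483 payoff=35.1917 vs cont=34.3263 → 35.1917 [stop]  node(6,2) S=70.0518 payoff=14.6882 vs cont=16.7214 → 16.7214 [wait]  node(6,3) S=99.0400 payoff=0.0000 vs cont=3.7947 → 3.7947 [wait]  node(6,4) S=140.0238 payoff=0.0000 vs cont=0.0000 → 0.0000 [wait]  node(6,5) S=197.9670 payoff=0.0000 vs cont=0.0000 → 0.0000 [wait]  node(6,6) S=279.8878 payoff=0.0000 vs cont=0.0000 → 0.0000 [wait]  ⇒ S*(6)=49.5483
t_5: node(5,0) S=41.6709 payoff=43.0691 vs cont=42.2036 → 43.0691 [stop]  node(5,1) S=58.9147 payoff=25.8253 vs cont=25.9388 → 25.9388 [wait]  node(5,2) S=83.2943 payoff=1.4457 vs cont=10.3264 → 10.3264 [wait]  node(5,3) S=117.7623 payoff=0.0000 vs cont=1.9288 → 1.9288 [wait]  node(5,4) S=166.4935 payoff=0.0000 vs cont=0.0000 → 0.0000 [wait]  node(5,5) S=235.3902 payoff=0.0000 vs cont=0.0000 → 0.0000 [wait]  ⇒ S*(5)=41.6709
t_4: node(4,0) S=49.5483 payoff=35.1917 vs cont=34.3810 → 35.1917 [stop]  node(4,1) S=70.0518 payoff=14.6882 vs cont=18.1565 → 18.1565 [wait]  node(4,2) S=99.0400 payoff=0.0000 vs cont=6.1775 → 6.1775 [wait]  node(4,3) S=140.0238 payoff=0.0000 vs cont=0.9804 → 0.9804 [wait]  node(4,4) S=197.9670 payoff=0.0000 vs cont=0.0000 → 0.0000 [wait]  ⇒ S*(4)=49.5483
t_3: node(3,0) S=58.9147 payoff=25.8253 vs cont=26.6298 → 26.6298 [wait]  node(3,1) S=83.2943 payoff=1.4457 vs cont=12.2031 → 12.2031 [wait]  node(3,2) S=117.7623 payoff=0.0000 vs cont=3.6120 → 3.6120 [wait]  node(3,3) S=166.4935 payoff=0.0000 vs cont=0.4983 → 0.4983 [wait]  ⇒ S*(3)=-
t_2: node(2,0) S=70.0518 payoff=14.6882 vs cont=19.4113 → 19.4113 [wait]  node(2,1) S=99.0400 payoff=0.0000 vs cont=7.9418 → 7.9418 [wait]  node(2,2) S=140.0238 payoff=0.0000 vs cont=2.0758 → 2.0758 [wait]  ⇒ S*(2)=-
t_1: node(1,0) S=83.2943 payoff=1.4457 vs cont=13.6905 → 13.6905 [wait]  node(1,1) S=117.7623 payoff=0.0000 vs cont=5.0362 → 5.0362 [wait]  ⇒ S*(1)=-
t_0: node(0,0) S=99.0400 payoff=0.0000 vs cont=9.3836 → 9.3836 [wait]  ⇒ S*(0)=-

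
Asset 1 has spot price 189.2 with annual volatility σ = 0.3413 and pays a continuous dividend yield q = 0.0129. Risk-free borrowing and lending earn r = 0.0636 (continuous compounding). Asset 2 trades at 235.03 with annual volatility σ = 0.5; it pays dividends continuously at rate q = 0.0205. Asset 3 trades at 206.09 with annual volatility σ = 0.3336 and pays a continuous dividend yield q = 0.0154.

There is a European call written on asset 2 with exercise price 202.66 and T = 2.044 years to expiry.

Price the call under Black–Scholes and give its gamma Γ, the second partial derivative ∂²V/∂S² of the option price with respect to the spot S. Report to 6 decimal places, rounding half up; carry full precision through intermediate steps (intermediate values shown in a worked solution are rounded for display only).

price = 82.930027
Γ = 0.001797

σ√T = 0.5·√2.044 = 0.714843
d₁ = (ln(S/K) + (r−q+σ²/2)T) / (σ√T) = (ln(235.03/202.66) + (0.0636−0.0205+0.5²/2)·2.044) / 0.714843 = (0.148183 + 0.343596) / 0.714843 = 0.687955
d₂ = d₁ − σ√T = 0.687955 − 0.714843 = -0.026887
e^{−rT} = 0.878097
e^{−qT} = 0.958964
N(d₁) = 0.754260,  N(d₂) = 0.489275
Call price V = S·e^{−qT}·N(d₁) − K·e^{−rT}·N(d₂) = 169.998983 − 87.068956 = 82.930027
φ(d₁) = (1/√(2π))·e^{−d₁²/2} = 0.314875
Γ = e^{−qT}·φ(d₁) / (S·σ·√T) = 0.001797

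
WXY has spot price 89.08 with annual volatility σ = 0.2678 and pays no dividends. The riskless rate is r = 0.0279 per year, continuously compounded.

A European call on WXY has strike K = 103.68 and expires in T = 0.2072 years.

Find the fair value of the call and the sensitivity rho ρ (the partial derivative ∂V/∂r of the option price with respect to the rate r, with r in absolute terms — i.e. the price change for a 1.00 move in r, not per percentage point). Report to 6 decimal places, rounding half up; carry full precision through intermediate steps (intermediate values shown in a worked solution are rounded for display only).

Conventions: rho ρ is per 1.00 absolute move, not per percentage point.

σ√T = 0.2678·√0.2072 = 0.121900
d₁ = (ln(S/K) + (r+σ²/2)T) / (σ√T) = (ln(89.08/103.68) + (0.0279+0.2678²/2)·0.2072) / 0.121900 = (-0.151774 + 0.013211) / 0.121900 = -1.136695
d₂ = d₁ − σ√T = -1.136695 − 0.121900 = -1.258595
e^{−rT} = 0.994236
N(d₁) = 0.127833,  N(d₂) = 0.104088
Call price V = S·N(d₁) − K·e^{−rT}·N(d₂) = 11.387360 − 10.729667 = 0.657693
ρ = K·T·e^{−rT}·N(d₂) = 2.223187

price = 0.657693
ρ = 2.223187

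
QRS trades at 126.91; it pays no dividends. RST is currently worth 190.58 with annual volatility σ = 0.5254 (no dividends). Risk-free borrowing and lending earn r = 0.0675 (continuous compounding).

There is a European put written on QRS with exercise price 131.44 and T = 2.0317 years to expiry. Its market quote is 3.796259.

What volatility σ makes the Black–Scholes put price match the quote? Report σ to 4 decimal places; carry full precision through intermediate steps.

At σ = 0.1253 the Black–Scholes value reproduces the quote:
σ√T = 0.1253·√2.0317 = 0.178600
d₁ = (ln(S/K) + (r+σ²/2)T) / (σ√T) = (ln(126.91/131.44) + (0.0675+0.1253²/2)·2.0317) / 0.178600 = (-0.035072 + 0.153089) / 0.178600 = 0.660787
d₂ = d₁ − σ√T = 0.660787 − 0.178600 = 0.482187
e^{−rT} = 0.871848
N(−d₁) = 0.254374,  N(−d₂) = 0.314836
V = K·e^{−rT}·N(−d₂) − S·N(−d₁) = 36.078924 − 32.282665 = 3.796259 (the observed quote) — the price is monotone increasing in volatility, hence this σ is the only solution

sigma = 0.1253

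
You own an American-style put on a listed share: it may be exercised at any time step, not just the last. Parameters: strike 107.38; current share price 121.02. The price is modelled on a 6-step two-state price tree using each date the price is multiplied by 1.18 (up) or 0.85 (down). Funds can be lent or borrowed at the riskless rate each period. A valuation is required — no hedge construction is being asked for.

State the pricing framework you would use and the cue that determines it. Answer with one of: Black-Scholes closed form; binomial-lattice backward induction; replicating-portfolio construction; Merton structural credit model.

Key observation: an American put (K = 107.38, S₀ = 121.02) on a 6-date tree has no closed form — the optimal stopping decision is embedded and must be resolved recursively from expiry.

framework: binomial-lattice backward induction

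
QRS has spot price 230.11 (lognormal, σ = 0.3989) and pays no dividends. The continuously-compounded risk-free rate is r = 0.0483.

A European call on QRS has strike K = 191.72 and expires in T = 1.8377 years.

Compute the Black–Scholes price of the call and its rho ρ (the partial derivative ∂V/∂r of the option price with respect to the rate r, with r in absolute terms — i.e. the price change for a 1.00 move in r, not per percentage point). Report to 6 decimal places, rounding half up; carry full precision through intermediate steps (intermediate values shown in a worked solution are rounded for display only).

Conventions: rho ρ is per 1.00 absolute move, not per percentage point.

σ√T = 0.3989·√1.8377 = 0.540756
d₁ = (ln(S/K) + (r+σ²/2)T) / (σ√T) = (ln(230.11/191.72) + (0.0483+0.3989²/2)·1.8377) / 0.540756 = (0.182521 + 0.234969) / 0.540756 = 0.772050
d₂ = d₁ − σ√T = 0.772050 − 0.540756 = 0.231294
e^{−rT} = 0.915064
N(d₁) = 0.779958,  N(d₂) = 0.591457
Call price V = S·N(d₁) − K·e^{−rT}·N(d₂) = 179.476073 − 103.762925 = 75.713148
ρ = K·T·e^{−rT}·N(d₂) = 190.685127

price = 75.713148
ρ = 190.685127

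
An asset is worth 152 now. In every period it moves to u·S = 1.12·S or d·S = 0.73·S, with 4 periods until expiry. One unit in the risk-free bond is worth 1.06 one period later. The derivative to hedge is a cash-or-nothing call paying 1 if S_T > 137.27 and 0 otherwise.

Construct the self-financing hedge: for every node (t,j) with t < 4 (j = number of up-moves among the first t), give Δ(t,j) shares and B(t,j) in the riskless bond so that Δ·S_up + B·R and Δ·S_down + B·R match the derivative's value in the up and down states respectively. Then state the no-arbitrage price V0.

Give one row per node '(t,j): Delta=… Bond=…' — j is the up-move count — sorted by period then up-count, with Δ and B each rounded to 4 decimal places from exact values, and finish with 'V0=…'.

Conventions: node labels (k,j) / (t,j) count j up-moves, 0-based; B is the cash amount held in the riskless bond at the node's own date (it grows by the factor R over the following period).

(0,0): Delta=0.0047 Bond=-0.0101
(1,0): Delta=0.0147 Bond=-1.1252
(1,1): Delta=0.0035 Bond=0.1920
(2,0): Delta=0.0000 Bond=0.0000
(2,1): Delta=0.0165 Bond=-1.4096
(2,2): Delta=0.0020 Bond=0.4968
(3,0): Delta=0.0000 Bond=0.0000
(3,1): Delta=0.0000 Bond=0.0000
(3,2): Delta=0.0184 Bond=-1.7658
(3,3): Delta=0.0000 Bond=0.9434
V0=0.7013

Since d<R<u, set p* = (R−d)/(u−d) = 0.8462; price each node as the discounted p*-expectation of its children.
Expiry values: V(4,0)=0.0000, V(4,1)=0.0000, V(4,2)=0.0000, V(4,3)=1.0000, V(4,4)=1.0000
  t=3,j=0: stock 59.1306 → up 66.2263 (V=0.0000), down 43.1653 (V=0.0000). Price 0.0000; hedge Δ=0.0000, bond B=0.0000.
  t=3,j=1: stock 90.7209 → up 101.6074 (V=0.0000), down 66.2263 (V=0.0000). Price 0.0000; hedge Δ=0.0000, bond B=0.0000.
  t=3,j=2: stock 139.1882 → up 155.8908 (V=1.0000), down 101.6074 (V=0.0000). Price 0.7983; hedge Δ=0.0184, bond B=-1.7658.
  t=3,j=3: stock 213.5491 → up 239.1749 (V=1.0000), down 155.8908 (V=1.0000). Price 0.9434; hedge Δ=0.0000, bond B=0.9434.
  t=2,j=0: stock 81.0008 → up 90.7209 (V=0.0000), down 59.1306 (V=0.0000). Price 0.0000; hedge Δ=0.0000, bond B=0.0000.
  t=2,j=1: stock 124.2752 → up 139.1882 (V=0.7983), down 90.7209 (V=0.0000). Price 0.6372; hedge Δ=0.0165, bond B=-1.4096.
  t=2,j=2: stock 190.6688 → up 213.5491 (V=0.9434), down 139.1882 (V=0.7983). Price 0.8689; hedge Δ=0.0020, bond B=0.4968.
  t=1,j=0: stock 110.9600 → up 124.2752 (V=0.6372), down 81.0008 (V=0.0000). Price 0.5087; hedge Δ=0.0147, bond B=-1.1252.
  t=1,j=1: stock 170.2400 → up 190.6688 (V=0.8689), down 124.2752 (V=0.6372). Price 0.7861; hedge Δ=0.0035, bond B=0.1920.
  t=0,j=0: stock 152.0000 → up 170.2400 (V=0.7861), down 110.9600 (V=0.5087). Price 0.7013; hedge Δ=0.0047, bond B=-0.0101.
As a check, the time-0 holding Δ(0,0)·S0 + B(0,0) comes to 0.7013 — exactly V0.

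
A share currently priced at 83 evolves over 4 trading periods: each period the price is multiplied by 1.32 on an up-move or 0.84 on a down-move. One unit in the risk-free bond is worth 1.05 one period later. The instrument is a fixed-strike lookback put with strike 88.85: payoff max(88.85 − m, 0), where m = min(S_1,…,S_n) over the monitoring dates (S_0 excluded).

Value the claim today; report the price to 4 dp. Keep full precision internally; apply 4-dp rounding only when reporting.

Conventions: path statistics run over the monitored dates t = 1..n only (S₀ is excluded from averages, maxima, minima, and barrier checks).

price = 16.1904

With p* = (R−d)/(u−d) = 0.4375, sum probability × payoff across the paths and divide by R^4.
Enumerate all 2^4 = 16 price paths (U = up ×1.32, D = down ×0.84); each path with k up-moves has probability p*^k·(1−p*)^(4−k).
DDDD: m=41.3233, payoff=47.5267, prob=0.100113
UDDD: m=64.9367, payoff=23.9133, prob=0.077866
DUDD: m=64.9367, payoff=23.9133, prob=0.077866
UUDD: m=102.0433, payoff=0.0000, prob=0.060562
DDUD: m=58.5648, payoff=30.2852, prob=0.077866
UDUD: m=92.0304, payoff=0.0000, prob=0.060562
DUUD: m=69.7200, payoff=19.1300, prob=0.060562
UUUD: m=109.5600, payoff=0.0000, prob=0.047104
DDDU: m=49.1944, payoff=39.6556, prob=0.077866
UDDU: m=77.3055, payoff=11.5445, prob=0.060562
DUDU: m=69.7200, payoff=19.1300, prob=0.060562
UUDU: m=109.5600, payoff=0.0000, prob=0.047104
DDUU: m=58.5648, payoff=30.2852, prob=0.060562
UDUU: m=92.0304, payoff=0.0000, prob=0.047104
DUUU: m=69.7200, payoff=19.1300, prob=0.047104
UUUU: m=109.5600, payoff=0.0000, prob=0.036636
Price = Σ prob·payoff / R^4 = 19.679567 / 1.215506 = 16.1904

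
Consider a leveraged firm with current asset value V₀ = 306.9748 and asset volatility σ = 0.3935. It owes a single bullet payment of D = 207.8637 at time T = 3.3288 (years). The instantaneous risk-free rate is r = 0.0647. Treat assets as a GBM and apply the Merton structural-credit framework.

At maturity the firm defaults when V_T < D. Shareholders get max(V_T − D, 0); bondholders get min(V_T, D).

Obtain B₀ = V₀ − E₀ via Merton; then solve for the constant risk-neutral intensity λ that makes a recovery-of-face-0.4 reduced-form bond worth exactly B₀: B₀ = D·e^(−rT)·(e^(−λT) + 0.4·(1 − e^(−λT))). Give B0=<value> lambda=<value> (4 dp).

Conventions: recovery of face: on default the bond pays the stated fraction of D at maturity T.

B0=150.1410 lambda=0.0572

With assets at 306.9748 and a single debt payment of 207.8637 at 3.3288 years:
d₁ = [ln(V₀/D) + (r + σ²/2)T] / (σ√T)
   = [ln(306.9748/207.8637) + (0.0647 + 0.5·0.3935²)·3.3288] / (0.3935·√3.3288)
   = [0.389883 + 0.473093] / 0.717941 = 1.202016
d₂ = d₁ − σ√T = 1.202016 − 0.717941 = 0.484075
N(d₁) = 0.885321,  N(d₂) = 0.685834,  e^(−rT) = 0.806240
E₀ = V₀·N(d₁) − D·e^(−rT)·N(d₂)
   = 306.9748·0.885321 − 207.8637·0.806240·0.685834 = 156.833756
B₀ = V₀ − E₀ = 306.9748 − 156.833756 = 150.141044
e^(−λT) = (B₀·e^(rT)/D − 0.4)/(1 − 0.4) = (150.1410·1.240325/207.8637 − 0.4)/0.6 = 0.82648823
λ = −ln(0.82648823)/3.3288 = 0.057249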